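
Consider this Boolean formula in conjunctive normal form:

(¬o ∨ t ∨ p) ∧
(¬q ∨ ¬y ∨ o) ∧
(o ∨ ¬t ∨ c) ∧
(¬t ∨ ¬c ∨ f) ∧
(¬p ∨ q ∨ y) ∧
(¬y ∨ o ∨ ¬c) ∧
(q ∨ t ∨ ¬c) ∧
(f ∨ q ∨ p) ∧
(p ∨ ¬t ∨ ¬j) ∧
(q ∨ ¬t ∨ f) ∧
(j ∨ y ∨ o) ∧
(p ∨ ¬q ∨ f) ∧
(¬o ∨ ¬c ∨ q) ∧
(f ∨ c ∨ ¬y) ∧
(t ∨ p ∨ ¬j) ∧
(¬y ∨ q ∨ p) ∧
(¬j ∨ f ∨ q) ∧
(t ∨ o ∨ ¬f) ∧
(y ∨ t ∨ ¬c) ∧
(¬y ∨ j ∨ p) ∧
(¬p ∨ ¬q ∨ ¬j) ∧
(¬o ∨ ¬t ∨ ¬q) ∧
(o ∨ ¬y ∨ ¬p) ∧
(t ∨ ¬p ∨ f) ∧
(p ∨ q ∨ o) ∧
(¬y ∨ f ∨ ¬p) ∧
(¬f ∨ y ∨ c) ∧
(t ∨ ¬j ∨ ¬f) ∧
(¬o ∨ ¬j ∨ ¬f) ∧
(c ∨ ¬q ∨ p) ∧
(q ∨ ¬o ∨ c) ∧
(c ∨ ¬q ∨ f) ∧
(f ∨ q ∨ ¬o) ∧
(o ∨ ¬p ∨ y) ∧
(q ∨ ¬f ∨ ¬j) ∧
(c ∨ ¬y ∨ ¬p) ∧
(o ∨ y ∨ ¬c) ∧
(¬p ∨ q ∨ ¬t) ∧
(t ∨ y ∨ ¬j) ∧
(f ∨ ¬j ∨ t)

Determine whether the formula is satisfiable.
Yes

Yes, the formula is satisfiable.

One satisfying assignment is: p=True, c=True, t=False, o=True, q=True, j=False, f=True, y=True

Verification: With this assignment, all 40 clauses evaluate to true.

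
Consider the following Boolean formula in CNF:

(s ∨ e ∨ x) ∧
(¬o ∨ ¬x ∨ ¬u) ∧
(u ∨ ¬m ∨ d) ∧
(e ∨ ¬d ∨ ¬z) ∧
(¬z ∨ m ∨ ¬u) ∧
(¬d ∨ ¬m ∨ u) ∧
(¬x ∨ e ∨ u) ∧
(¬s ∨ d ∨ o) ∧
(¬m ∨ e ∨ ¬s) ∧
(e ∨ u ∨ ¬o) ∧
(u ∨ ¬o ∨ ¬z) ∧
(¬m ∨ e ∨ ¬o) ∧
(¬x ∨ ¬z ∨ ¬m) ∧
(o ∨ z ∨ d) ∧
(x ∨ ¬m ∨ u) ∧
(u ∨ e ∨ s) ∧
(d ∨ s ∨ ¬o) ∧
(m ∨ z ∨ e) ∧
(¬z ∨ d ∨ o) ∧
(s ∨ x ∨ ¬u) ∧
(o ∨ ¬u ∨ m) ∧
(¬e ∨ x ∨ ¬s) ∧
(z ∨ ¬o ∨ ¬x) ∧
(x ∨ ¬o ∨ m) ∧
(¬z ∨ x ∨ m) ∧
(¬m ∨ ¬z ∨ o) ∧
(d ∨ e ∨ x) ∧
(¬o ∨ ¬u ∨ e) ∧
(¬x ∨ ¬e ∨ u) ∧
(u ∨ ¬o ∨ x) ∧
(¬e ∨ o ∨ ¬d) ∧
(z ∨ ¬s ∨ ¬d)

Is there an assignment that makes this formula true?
Yes

Yes, the formula is satisfiable.

One satisfying assignment is: z=False, d=True, e=False, x=True, o=False, m=True, u=True, s=False

Verification: With this assignment, all 32 clauses evaluate to true.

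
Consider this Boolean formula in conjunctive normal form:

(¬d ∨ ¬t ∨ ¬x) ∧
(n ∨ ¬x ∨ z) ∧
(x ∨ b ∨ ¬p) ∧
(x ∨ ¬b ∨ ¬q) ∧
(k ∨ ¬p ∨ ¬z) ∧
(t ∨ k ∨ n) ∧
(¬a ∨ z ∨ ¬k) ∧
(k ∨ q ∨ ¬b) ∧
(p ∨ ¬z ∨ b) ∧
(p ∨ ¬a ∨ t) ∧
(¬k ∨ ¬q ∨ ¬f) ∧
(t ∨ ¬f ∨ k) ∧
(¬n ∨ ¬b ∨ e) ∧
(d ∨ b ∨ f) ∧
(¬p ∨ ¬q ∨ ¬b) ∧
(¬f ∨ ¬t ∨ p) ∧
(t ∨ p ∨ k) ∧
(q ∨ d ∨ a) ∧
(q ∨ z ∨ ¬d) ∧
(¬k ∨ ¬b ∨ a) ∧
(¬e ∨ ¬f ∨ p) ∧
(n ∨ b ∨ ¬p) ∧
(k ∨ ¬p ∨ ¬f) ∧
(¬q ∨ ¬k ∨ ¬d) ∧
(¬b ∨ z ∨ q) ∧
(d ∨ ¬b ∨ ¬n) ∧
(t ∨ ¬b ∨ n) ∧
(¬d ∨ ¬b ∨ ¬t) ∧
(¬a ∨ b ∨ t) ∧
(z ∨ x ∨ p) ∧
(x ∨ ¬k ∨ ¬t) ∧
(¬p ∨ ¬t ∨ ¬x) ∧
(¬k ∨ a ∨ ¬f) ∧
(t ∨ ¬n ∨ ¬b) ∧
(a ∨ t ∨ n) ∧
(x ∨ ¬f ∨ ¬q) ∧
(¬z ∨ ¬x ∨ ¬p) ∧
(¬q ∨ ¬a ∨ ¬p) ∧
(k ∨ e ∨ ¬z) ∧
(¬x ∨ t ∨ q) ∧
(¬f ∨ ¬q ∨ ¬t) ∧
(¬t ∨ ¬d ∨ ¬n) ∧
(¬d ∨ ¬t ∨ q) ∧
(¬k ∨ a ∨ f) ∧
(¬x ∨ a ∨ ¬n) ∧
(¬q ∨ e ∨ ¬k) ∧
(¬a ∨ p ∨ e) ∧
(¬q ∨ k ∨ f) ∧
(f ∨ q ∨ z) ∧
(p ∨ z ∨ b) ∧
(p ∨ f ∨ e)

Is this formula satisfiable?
Yes

Yes, the formula is satisfiable.

One satisfying assignment is: q=False, k=True, b=True, z=True, f=False, p=False, d=False, n=False, x=True, a=True, e=True, t=True

Verification: With this assignment, all 51 clauses evaluate to true.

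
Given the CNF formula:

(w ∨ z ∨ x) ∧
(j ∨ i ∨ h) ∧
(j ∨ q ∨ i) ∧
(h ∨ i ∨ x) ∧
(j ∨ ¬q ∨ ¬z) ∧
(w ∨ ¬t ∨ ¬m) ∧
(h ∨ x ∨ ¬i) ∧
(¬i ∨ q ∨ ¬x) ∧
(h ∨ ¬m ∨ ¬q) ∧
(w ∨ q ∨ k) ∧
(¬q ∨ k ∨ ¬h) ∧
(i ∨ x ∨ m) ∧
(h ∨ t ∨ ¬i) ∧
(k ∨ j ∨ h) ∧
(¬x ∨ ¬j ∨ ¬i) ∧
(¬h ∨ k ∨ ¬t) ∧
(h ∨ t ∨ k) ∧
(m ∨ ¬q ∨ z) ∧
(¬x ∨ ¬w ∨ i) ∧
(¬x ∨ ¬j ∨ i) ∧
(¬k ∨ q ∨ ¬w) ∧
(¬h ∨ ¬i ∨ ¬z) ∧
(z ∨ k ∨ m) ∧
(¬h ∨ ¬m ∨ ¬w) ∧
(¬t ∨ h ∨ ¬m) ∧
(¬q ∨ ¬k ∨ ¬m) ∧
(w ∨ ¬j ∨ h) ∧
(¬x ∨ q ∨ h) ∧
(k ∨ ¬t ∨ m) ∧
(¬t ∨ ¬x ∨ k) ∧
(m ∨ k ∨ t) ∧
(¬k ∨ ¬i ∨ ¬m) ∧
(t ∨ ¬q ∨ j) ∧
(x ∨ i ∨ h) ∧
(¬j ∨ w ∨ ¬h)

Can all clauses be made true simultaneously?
No

No, the formula is not satisfiable.

No assignment of truth values to the variables can make all 35 clauses true simultaneously.

The formula is UNSAT (unsatisfiable).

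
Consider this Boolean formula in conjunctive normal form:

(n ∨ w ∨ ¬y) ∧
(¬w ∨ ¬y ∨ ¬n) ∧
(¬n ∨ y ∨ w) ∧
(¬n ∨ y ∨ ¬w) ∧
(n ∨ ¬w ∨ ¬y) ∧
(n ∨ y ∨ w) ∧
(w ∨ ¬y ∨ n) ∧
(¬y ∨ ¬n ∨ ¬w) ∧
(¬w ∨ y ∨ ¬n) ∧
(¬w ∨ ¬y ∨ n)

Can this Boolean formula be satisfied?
Yes

Yes, the formula is satisfiable.

One satisfying assignment is: y=False, n=False, w=True

Verification: With this assignment, all 10 clauses evaluate to true.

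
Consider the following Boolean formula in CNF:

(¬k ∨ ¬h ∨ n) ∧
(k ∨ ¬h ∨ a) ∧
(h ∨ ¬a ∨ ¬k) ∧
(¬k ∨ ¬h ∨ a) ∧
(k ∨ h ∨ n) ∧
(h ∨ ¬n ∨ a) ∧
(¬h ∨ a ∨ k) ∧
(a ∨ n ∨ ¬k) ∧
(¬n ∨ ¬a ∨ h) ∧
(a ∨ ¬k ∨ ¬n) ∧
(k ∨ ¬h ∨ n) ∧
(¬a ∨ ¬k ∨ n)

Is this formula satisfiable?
Yes

Yes, the formula is satisfiable.

One satisfying assignment is: a=True, n=True, h=True, k=False

Verification: With this assignment, all 12 clauses evaluate to true.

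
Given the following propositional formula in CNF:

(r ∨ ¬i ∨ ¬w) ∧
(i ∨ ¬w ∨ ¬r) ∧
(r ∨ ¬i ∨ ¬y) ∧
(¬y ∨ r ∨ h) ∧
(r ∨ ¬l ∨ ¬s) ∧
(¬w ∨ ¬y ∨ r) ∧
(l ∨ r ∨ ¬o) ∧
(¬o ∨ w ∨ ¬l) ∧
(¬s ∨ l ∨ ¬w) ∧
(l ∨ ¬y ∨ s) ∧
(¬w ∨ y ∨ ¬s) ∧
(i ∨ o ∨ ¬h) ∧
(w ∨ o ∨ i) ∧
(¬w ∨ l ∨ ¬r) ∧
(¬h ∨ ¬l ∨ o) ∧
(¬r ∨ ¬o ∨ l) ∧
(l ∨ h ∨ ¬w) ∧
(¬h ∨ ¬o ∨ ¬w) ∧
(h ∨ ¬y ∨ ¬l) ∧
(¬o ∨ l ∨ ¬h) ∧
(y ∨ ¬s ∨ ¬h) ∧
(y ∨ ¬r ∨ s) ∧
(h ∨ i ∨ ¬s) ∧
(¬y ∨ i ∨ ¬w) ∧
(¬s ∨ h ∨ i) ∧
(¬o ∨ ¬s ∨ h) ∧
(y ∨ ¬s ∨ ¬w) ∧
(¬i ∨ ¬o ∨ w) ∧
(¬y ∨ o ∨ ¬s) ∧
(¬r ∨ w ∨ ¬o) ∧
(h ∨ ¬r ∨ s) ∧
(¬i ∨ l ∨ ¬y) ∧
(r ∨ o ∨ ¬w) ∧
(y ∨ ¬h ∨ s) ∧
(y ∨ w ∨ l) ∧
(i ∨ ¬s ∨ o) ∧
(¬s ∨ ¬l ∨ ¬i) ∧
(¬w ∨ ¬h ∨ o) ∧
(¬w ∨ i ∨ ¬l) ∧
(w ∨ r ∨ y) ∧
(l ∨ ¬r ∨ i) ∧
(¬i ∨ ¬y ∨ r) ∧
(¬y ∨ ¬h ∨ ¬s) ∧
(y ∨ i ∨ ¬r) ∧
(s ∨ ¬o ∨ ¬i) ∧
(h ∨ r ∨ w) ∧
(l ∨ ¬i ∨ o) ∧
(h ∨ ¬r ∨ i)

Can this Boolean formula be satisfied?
No

No, the formula is not satisfiable.

No assignment of truth values to the variables can make all 48 clauses true simultaneously.

The formula is UNSAT (unsatisfiable).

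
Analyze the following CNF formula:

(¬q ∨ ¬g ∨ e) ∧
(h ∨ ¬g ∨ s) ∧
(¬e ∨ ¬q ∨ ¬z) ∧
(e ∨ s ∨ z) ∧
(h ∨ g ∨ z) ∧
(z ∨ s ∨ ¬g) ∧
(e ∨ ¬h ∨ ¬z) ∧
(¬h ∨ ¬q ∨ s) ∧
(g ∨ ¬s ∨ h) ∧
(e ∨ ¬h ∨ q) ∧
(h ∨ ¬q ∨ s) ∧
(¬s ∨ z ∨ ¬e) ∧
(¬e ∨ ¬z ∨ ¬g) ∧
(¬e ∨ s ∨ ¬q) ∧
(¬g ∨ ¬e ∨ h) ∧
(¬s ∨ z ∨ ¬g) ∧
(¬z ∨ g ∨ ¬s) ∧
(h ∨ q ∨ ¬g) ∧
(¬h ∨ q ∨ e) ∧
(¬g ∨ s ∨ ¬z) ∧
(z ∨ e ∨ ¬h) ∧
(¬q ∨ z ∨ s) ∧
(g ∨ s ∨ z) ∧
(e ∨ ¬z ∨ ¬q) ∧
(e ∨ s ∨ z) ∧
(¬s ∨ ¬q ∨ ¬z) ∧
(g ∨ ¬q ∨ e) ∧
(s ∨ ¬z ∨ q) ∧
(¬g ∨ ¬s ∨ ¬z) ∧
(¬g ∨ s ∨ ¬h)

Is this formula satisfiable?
No

No, the formula is not satisfiable.

No assignment of truth values to the variables can make all 30 clauses true simultaneously.

The formula is UNSAT (unsatisfiable).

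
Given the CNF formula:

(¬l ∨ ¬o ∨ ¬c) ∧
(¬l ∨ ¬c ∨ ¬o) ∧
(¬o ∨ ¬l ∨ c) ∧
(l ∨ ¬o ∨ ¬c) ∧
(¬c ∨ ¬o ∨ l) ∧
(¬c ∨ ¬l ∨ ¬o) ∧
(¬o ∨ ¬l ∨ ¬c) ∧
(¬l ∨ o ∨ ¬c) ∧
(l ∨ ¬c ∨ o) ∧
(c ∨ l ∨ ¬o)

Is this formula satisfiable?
Yes

Yes, the formula is satisfiable.

One satisfying assignment is: l=False, o=False, c=False

Verification: With this assignment, all 10 clauses evaluate to true.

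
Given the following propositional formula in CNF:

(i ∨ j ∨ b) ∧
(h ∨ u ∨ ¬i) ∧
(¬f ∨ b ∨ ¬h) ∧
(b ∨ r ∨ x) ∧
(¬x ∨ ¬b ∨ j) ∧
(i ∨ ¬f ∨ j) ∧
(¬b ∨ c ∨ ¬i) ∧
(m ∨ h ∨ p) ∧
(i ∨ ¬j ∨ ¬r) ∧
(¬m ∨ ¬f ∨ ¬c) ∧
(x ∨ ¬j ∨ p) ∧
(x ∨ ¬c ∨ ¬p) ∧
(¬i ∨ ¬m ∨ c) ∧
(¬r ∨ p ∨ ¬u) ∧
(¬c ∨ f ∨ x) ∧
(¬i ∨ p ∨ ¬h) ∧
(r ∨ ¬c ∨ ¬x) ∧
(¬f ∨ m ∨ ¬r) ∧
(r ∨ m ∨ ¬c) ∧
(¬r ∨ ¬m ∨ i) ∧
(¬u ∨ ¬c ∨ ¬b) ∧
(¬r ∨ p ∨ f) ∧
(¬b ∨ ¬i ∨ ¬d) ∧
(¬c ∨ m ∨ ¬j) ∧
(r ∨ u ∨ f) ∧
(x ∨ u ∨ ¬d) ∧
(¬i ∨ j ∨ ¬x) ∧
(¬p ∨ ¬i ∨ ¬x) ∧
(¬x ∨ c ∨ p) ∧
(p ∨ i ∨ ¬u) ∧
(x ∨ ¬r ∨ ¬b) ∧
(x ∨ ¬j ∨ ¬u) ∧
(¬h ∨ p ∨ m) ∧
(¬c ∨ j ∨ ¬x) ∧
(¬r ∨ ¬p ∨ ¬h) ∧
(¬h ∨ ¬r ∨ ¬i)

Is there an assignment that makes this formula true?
Yes

Yes, the formula is satisfiable.

One satisfying assignment is: p=True, u=True, b=False, h=False, f=False, c=False, m=False, x=False, r=True, i=True, d=False, j=False

Verification: With this assignment, all 36 clauses evaluate to true.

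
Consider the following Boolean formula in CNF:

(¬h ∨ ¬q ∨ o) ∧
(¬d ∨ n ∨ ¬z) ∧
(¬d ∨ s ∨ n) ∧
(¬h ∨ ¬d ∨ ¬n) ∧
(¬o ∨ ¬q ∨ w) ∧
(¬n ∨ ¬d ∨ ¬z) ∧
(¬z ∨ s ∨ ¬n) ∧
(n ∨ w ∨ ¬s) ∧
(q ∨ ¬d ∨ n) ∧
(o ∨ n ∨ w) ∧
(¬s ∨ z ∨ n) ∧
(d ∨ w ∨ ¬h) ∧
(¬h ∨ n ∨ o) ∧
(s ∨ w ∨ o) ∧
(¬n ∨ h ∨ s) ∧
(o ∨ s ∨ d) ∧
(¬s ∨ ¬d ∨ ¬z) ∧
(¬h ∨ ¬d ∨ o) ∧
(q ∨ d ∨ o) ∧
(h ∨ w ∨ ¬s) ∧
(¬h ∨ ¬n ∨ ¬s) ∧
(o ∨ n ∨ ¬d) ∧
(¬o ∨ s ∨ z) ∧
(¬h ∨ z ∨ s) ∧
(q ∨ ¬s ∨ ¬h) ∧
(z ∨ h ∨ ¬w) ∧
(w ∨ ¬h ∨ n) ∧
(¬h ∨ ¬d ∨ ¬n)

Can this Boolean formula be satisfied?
Yes

Yes, the formula is satisfiable.

One satisfying assignment is: n=False, s=False, z=True, q=False, o=True, w=False, d=False, h=False

Verification: With this assignment, all 28 clauses evaluate to true.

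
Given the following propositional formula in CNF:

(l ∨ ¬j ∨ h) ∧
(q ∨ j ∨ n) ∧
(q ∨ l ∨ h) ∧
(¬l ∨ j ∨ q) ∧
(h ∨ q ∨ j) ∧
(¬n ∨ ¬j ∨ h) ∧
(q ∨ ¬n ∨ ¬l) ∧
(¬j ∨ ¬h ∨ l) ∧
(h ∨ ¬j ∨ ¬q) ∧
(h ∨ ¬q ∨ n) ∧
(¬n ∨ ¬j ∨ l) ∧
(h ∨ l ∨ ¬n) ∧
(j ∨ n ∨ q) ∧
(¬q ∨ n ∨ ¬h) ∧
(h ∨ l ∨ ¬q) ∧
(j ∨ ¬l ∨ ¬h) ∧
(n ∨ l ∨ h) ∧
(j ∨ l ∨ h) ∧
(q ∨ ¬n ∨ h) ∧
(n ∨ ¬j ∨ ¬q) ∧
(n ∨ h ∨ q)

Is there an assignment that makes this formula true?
Yes

Yes, the formula is satisfiable.

One satisfying assignment is: h=True, j=False, q=False, l=False, n=True

Verification: With this assignment, all 21 clauses evaluate to true.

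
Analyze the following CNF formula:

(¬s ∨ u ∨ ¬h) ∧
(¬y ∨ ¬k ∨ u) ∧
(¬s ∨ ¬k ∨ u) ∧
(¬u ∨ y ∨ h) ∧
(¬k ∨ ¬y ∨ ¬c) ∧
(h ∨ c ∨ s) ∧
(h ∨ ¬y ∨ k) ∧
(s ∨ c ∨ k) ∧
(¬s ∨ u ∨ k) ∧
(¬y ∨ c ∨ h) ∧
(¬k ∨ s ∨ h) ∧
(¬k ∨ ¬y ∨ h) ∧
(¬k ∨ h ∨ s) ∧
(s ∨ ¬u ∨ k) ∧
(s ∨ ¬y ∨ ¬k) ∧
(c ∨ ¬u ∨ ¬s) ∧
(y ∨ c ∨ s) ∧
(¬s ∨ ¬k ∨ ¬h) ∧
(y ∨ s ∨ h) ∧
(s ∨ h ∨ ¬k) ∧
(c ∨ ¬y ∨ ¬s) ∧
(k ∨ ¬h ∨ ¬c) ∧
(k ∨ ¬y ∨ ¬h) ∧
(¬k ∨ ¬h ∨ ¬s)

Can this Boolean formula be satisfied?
Yes

Yes, the formula is satisfiable.

One satisfying assignment is: y=False, s=False, u=False, c=True, h=True, k=True

Verification: With this assignment, all 24 clauses evaluate to true.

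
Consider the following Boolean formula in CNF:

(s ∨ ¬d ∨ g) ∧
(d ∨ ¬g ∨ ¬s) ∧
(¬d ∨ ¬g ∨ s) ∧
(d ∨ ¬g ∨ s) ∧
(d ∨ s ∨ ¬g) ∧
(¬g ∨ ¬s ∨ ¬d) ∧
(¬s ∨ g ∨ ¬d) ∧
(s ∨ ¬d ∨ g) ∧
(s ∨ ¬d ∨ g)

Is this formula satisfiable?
Yes

Yes, the formula is satisfiable.

One satisfying assignment is: g=False, d=False, s=False

Verification: With this assignment, all 9 clauses evaluate to true.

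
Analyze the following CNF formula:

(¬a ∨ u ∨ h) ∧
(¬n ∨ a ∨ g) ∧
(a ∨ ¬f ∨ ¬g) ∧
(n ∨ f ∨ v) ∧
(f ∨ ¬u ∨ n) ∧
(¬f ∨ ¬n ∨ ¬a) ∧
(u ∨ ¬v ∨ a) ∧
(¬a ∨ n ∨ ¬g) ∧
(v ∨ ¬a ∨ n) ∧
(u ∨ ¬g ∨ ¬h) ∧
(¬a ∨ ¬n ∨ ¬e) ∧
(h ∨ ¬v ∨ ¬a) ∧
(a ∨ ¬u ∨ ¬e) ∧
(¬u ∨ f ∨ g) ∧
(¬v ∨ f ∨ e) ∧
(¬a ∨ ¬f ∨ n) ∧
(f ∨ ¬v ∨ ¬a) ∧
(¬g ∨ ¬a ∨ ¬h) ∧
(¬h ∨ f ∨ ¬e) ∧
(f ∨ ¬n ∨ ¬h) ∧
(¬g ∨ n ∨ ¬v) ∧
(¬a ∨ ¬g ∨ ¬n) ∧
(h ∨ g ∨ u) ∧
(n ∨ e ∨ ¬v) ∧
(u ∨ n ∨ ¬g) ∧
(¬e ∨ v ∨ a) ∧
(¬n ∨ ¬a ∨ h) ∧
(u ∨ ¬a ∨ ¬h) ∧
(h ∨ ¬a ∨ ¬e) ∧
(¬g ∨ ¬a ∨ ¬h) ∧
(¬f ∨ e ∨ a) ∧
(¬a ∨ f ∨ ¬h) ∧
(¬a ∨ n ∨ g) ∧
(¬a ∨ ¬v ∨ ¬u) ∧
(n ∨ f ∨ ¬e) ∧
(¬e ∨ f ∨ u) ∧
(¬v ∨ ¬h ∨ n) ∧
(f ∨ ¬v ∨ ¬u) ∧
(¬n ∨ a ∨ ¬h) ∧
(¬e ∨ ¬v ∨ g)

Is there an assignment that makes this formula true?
Yes

Yes, the formula is satisfiable.

One satisfying assignment is: v=False, n=True, u=False, e=False, g=True, h=False, f=False, a=False

Verification: With this assignment, all 40 clauses evaluate to true.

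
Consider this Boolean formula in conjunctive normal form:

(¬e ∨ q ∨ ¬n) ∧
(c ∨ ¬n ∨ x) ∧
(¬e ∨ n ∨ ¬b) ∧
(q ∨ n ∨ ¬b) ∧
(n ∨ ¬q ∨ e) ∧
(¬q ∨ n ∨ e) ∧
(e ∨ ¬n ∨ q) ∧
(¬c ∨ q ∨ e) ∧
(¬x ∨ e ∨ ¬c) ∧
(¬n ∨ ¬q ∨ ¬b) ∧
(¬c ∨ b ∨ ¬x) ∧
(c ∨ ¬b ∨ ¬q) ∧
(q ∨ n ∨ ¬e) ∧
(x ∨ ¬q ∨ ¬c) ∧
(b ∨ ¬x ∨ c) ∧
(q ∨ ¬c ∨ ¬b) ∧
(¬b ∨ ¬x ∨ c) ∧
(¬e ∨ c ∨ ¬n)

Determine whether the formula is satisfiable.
Yes

Yes, the formula is satisfiable.

One satisfying assignment is: c=False, b=False, q=False, e=False, n=False, x=False

Verification: With this assignment, all 18 clauses evaluate to true.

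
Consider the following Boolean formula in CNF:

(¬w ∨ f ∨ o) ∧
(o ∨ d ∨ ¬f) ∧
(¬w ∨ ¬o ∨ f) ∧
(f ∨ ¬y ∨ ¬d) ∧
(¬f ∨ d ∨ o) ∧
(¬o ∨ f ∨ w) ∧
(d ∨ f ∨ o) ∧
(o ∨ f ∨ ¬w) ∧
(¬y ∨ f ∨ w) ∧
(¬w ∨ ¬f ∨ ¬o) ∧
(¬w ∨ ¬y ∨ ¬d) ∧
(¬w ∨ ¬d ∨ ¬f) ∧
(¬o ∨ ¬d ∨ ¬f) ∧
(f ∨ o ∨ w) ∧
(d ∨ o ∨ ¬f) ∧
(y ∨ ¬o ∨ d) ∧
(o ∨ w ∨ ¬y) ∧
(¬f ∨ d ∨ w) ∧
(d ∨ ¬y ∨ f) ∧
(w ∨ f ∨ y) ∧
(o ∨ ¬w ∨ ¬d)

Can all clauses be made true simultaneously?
Yes

Yes, the formula is satisfiable.

One satisfying assignment is: y=False, w=False, f=True, o=False, d=True

Verification: With this assignment, all 21 clauses evaluate to true.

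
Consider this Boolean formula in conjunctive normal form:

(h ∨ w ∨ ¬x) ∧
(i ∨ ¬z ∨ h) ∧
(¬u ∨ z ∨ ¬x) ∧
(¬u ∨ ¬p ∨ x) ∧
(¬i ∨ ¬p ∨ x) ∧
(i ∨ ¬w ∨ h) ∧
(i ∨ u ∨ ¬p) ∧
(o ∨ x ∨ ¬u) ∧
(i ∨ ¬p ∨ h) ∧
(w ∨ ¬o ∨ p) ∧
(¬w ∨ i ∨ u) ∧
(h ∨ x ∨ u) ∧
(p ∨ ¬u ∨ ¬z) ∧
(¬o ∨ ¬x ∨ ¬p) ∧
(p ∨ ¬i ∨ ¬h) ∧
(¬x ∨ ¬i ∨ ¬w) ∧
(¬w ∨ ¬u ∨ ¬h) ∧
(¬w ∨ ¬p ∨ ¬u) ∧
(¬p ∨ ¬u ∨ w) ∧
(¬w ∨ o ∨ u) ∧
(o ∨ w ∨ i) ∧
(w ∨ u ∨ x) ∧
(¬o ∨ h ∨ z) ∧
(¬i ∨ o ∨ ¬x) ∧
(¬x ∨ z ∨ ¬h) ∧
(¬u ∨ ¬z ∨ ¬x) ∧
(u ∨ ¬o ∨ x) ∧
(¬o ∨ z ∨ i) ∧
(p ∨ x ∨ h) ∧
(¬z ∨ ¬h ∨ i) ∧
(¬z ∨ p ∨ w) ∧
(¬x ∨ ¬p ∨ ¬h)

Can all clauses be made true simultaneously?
No

No, the formula is not satisfiable.

No assignment of truth values to the variables can make all 32 clauses true simultaneously.

The formula is UNSAT (unsatisfiable).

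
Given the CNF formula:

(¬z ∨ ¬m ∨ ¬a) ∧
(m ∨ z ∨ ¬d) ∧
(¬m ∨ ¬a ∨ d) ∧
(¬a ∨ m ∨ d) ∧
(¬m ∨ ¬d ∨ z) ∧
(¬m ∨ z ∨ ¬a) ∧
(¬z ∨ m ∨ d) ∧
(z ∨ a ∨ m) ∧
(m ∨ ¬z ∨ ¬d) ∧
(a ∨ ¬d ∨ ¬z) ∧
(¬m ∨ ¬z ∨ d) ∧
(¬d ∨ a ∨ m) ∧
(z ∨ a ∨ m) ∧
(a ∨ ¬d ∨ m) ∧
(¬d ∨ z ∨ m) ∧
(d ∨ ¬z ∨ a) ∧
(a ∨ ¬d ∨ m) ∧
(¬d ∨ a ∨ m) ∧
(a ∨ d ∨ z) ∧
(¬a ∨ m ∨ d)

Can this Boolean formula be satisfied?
No

No, the formula is not satisfiable.

No assignment of truth values to the variables can make all 20 clauses true simultaneously.

The formula is UNSAT (unsatisfiable).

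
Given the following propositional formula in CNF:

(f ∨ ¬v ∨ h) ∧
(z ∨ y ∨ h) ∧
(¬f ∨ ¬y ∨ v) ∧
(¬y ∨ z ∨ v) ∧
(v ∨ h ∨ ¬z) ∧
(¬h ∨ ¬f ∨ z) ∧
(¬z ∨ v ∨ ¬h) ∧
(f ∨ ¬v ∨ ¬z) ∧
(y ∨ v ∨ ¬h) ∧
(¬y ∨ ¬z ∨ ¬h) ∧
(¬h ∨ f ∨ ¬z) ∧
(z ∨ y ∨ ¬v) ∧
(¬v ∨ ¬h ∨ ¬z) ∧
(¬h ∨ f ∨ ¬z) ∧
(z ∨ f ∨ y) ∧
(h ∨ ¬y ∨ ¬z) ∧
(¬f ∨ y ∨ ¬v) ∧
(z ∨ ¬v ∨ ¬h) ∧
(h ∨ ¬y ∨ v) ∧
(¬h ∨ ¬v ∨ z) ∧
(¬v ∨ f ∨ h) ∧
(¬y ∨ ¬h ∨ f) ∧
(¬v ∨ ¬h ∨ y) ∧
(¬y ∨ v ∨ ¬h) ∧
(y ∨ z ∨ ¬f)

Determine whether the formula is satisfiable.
Yes

Yes, the formula is satisfiable.

One satisfying assignment is: z=False, y=True, h=False, f=True, v=True

Verification: With this assignment, all 25 clauses evaluate to true.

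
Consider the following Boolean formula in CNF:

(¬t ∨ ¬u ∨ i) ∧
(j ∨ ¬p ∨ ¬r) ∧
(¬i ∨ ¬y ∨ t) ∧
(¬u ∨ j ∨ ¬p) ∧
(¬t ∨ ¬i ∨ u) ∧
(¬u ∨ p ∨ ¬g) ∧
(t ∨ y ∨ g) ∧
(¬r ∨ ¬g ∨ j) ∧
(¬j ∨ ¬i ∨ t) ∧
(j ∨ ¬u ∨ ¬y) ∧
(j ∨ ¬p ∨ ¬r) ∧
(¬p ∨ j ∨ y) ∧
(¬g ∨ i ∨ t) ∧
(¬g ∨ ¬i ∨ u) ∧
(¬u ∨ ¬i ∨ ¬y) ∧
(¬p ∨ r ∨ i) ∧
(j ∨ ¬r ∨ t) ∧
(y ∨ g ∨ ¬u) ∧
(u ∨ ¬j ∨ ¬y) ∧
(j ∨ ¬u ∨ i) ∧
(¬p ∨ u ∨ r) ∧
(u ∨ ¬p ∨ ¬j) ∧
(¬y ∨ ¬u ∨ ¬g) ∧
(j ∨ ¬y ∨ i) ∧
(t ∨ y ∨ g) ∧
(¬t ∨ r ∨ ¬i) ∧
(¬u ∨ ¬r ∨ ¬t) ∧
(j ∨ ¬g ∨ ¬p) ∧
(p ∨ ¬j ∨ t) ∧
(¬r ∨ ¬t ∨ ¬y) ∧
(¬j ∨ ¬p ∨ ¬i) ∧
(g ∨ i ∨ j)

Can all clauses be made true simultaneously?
Yes

Yes, the formula is satisfiable.

One satisfying assignment is: t=True, g=False, u=False, r=False, i=False, y=False, p=False, j=True

Verification: With this assignment, all 32 clauses evaluate to true.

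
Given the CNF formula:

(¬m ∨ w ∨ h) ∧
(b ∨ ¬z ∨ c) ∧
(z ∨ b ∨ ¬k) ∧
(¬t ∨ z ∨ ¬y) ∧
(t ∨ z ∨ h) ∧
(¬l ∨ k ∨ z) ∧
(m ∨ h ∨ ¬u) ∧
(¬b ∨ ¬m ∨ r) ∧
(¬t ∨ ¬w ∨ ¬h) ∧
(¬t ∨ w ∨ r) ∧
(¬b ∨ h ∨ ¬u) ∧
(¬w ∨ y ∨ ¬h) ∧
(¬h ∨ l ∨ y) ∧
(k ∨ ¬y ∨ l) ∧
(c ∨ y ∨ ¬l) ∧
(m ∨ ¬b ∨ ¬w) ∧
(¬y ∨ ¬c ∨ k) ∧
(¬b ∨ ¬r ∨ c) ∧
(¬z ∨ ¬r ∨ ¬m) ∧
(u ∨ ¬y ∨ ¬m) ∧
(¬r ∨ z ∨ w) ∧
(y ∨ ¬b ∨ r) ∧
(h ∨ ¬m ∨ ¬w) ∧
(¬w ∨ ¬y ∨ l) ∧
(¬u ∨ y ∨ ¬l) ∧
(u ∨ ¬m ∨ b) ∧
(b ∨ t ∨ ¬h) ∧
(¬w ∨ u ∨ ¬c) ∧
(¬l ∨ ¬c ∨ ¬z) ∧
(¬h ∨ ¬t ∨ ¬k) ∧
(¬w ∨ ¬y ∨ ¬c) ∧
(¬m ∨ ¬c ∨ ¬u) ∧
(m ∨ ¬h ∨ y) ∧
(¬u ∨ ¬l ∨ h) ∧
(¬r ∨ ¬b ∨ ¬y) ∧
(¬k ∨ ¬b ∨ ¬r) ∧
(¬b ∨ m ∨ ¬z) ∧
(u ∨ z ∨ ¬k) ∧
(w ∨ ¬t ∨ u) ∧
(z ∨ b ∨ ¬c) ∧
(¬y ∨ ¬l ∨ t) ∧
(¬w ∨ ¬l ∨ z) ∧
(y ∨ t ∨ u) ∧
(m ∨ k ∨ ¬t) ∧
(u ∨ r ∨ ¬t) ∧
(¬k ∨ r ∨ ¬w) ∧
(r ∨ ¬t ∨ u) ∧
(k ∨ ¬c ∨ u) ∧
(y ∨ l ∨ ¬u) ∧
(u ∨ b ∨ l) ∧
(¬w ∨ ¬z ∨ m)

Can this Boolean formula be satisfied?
Yes

Yes, the formula is satisfiable.

One satisfying assignment is: r=False, m=False, b=True, w=False, k=True, h=True, y=True, c=False, t=False, z=False, u=True, l=False

Verification: With this assignment, all 51 clauses evaluate to true.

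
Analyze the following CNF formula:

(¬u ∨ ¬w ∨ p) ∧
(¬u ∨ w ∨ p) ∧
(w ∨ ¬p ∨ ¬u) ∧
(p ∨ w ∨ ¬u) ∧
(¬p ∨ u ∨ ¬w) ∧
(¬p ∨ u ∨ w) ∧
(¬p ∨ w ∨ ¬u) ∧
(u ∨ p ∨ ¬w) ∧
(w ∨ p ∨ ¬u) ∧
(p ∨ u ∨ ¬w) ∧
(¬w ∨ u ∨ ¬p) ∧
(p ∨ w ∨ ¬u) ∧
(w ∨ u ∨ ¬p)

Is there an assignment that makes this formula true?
Yes

Yes, the formula is satisfiable.

One satisfying assignment is: w=False, p=False, u=False

Verification: With this assignment, all 13 clauses evaluate to true.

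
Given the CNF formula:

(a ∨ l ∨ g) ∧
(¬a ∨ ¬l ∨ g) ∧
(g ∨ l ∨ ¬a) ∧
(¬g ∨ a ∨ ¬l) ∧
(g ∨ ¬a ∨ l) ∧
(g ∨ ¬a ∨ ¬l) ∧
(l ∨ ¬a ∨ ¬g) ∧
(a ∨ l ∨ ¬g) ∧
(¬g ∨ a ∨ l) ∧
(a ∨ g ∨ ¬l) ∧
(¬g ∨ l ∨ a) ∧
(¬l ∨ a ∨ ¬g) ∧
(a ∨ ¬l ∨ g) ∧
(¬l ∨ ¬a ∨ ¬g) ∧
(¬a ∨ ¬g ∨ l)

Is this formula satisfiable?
No

No, the formula is not satisfiable.

No assignment of truth values to the variables can make all 15 clauses true simultaneously.

The formula is UNSAT (unsatisfiable).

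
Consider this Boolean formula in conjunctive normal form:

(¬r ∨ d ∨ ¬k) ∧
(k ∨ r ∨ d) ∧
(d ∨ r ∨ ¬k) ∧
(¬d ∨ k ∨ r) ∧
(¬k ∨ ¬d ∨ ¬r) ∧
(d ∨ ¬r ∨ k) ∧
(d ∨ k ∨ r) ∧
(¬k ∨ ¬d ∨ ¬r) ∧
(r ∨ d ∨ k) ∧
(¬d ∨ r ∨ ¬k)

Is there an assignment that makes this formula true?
Yes

Yes, the formula is satisfiable.

One satisfying assignment is: r=True, d=True, k=False

Verification: With this assignment, all 10 clauses evaluate to true.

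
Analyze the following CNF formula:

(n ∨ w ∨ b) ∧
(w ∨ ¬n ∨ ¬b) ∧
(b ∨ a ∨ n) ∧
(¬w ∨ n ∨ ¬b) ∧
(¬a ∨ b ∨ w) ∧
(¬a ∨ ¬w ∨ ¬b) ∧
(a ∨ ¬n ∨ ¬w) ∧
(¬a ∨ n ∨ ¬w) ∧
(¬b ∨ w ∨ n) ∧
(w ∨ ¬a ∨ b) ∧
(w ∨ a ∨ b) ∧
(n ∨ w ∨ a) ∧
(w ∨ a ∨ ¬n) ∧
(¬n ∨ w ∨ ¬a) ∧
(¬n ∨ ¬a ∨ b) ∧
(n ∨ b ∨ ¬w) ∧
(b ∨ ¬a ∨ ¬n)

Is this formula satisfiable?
No

No, the formula is not satisfiable.

No assignment of truth values to the variables can make all 17 clauses true simultaneously.

The formula is UNSAT (unsatisfiable).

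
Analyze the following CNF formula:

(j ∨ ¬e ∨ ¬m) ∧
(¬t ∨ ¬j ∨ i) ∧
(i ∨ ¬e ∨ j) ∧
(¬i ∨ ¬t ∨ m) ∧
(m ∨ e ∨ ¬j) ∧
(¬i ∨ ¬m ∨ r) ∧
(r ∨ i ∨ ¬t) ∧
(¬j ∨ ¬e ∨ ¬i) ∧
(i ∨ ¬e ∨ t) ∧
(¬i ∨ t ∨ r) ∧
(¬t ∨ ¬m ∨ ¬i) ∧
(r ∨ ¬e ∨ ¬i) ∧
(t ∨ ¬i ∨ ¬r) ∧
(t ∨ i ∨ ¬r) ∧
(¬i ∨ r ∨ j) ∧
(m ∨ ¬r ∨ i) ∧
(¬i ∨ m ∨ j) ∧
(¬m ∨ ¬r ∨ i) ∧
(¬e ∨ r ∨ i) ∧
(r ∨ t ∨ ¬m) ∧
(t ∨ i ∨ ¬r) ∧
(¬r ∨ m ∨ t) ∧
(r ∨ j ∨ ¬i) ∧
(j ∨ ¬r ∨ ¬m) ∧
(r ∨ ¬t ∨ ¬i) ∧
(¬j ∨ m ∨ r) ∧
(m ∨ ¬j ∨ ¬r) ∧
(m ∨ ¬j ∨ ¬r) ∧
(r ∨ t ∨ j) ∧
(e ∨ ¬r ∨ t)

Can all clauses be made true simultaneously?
No

No, the formula is not satisfiable.

No assignment of truth values to the variables can make all 30 clauses true simultaneously.

The formula is UNSAT (unsatisfiable).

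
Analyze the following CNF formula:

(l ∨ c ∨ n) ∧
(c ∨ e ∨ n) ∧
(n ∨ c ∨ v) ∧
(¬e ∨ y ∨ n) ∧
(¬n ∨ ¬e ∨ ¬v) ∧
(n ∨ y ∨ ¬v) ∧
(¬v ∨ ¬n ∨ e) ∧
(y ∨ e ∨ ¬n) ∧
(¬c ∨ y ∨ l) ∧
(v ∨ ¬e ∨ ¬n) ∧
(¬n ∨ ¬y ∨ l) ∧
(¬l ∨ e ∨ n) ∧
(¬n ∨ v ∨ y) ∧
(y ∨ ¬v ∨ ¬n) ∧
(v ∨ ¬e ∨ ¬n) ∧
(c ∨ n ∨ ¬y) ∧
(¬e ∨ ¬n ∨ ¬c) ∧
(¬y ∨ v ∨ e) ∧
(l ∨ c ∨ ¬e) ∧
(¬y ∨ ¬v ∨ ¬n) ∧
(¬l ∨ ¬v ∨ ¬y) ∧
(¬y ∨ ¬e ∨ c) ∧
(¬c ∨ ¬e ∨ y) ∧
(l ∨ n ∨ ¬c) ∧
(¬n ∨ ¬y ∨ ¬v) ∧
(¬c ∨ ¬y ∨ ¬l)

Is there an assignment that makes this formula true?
No

No, the formula is not satisfiable.

No assignment of truth values to the variables can make all 26 clauses true simultaneously.

The formula is UNSAT (unsatisfiable).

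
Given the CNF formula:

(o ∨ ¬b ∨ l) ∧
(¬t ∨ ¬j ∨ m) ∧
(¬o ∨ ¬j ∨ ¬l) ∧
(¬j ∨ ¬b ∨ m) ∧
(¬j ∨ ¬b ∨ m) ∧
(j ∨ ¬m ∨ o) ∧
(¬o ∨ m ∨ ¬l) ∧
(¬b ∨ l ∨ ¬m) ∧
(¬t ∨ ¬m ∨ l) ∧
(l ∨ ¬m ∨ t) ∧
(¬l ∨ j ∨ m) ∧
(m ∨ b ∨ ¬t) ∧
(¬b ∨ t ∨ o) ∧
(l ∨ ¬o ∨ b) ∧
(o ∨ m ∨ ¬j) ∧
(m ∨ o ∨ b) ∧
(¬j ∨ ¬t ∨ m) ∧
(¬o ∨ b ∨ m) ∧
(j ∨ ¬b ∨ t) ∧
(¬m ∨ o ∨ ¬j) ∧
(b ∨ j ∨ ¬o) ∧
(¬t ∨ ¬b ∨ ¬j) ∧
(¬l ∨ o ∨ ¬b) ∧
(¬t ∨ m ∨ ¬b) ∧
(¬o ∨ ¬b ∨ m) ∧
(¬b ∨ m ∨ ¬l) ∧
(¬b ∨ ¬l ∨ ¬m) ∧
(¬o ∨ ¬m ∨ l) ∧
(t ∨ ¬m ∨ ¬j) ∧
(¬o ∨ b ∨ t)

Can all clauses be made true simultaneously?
No

No, the formula is not satisfiable.

No assignment of truth values to the variables can make all 30 clauses true simultaneously.

The formula is UNSAT (unsatisfiable).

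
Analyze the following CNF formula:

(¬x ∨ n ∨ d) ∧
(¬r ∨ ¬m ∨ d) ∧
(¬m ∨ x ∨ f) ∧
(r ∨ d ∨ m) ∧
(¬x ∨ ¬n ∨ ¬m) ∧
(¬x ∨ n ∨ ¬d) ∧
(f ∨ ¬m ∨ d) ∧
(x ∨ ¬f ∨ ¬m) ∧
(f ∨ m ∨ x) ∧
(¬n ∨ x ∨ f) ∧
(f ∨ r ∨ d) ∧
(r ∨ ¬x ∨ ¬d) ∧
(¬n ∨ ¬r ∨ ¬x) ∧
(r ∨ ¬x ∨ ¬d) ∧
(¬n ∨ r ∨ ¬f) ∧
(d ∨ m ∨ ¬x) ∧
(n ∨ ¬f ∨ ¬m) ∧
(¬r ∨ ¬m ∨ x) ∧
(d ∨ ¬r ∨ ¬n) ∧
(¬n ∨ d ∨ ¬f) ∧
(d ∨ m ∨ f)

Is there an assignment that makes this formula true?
Yes

Yes, the formula is satisfiable.

One satisfying assignment is: r=True, n=True, d=True, f=True, m=False, x=False

Verification: With this assignment, all 21 clauses evaluate to true.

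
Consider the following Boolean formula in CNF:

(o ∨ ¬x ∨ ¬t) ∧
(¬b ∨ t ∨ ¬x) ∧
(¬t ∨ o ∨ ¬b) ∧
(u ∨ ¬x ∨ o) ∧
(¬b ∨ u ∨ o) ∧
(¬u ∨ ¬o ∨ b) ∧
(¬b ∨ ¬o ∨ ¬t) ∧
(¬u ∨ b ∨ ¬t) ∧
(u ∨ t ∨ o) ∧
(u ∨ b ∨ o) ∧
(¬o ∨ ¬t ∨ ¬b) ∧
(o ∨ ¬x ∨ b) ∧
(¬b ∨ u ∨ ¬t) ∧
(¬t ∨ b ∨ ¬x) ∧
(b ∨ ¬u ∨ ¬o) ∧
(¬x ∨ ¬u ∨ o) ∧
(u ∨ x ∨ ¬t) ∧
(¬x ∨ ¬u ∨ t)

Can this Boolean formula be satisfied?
Yes

Yes, the formula is satisfiable.

One satisfying assignment is: b=False, u=False, x=False, o=True, t=False

Verification: With this assignment, all 18 clauses evaluate to true.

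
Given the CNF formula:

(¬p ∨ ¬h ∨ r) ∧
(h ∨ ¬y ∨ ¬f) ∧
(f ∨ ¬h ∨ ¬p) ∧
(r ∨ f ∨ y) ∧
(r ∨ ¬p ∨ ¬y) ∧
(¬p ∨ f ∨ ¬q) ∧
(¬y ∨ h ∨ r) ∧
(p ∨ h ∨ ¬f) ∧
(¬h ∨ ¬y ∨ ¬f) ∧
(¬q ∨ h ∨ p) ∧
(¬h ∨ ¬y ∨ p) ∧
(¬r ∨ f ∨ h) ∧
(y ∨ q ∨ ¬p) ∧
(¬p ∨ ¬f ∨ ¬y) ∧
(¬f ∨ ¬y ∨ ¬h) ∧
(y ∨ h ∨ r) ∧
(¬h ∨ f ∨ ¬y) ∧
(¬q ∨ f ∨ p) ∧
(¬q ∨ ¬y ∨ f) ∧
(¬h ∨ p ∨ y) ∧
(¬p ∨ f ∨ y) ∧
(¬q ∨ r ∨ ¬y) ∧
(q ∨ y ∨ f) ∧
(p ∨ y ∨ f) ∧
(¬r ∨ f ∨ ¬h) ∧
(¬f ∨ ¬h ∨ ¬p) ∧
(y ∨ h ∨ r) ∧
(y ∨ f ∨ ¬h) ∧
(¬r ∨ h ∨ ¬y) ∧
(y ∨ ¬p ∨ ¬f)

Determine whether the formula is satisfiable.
No

No, the formula is not satisfiable.

No assignment of truth values to the variables can make all 30 clauses true simultaneously.

The formula is UNSAT (unsatisfiable).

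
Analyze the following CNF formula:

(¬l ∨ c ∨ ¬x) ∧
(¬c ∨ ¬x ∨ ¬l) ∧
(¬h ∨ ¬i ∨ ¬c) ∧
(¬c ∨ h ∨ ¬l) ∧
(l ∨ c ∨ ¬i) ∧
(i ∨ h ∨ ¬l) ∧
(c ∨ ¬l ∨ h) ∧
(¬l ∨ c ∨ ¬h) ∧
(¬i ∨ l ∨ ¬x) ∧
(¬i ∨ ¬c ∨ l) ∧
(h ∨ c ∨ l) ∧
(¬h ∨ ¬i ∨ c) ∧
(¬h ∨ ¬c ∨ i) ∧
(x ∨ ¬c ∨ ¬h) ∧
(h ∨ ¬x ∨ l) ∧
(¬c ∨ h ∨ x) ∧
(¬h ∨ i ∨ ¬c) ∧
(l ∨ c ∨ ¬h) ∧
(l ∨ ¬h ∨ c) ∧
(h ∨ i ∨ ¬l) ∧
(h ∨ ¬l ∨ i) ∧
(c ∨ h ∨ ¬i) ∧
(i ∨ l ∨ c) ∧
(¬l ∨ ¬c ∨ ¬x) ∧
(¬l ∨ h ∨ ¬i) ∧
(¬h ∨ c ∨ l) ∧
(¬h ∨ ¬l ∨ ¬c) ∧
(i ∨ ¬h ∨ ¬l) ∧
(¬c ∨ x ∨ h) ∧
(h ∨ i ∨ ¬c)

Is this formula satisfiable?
No

No, the formula is not satisfiable.

No assignment of truth values to the variables can make all 30 clauses true simultaneously.

The formula is UNSAT (unsatisfiable).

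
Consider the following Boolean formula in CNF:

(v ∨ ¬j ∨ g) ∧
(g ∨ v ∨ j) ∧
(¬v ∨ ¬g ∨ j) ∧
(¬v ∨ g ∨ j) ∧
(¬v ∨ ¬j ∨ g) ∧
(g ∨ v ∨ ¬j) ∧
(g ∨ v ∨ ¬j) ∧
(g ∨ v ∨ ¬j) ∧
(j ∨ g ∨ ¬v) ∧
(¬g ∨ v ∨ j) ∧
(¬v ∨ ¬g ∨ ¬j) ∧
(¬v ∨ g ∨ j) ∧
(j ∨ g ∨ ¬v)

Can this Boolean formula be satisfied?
Yes

Yes, the formula is satisfiable.

One satisfying assignment is: j=True, v=False, g=True

Verification: With this assignment, all 13 clauses evaluate to true.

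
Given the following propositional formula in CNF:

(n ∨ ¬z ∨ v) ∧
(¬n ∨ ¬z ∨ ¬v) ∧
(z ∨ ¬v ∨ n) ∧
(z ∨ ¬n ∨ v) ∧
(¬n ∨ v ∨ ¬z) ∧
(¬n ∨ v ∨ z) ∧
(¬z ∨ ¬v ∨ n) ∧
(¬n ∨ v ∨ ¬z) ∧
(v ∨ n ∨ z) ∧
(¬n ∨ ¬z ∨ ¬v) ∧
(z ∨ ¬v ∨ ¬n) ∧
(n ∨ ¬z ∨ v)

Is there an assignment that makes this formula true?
No

No, the formula is not satisfiable.

No assignment of truth values to the variables can make all 12 clauses true simultaneously.

The formula is UNSAT (unsatisfiable).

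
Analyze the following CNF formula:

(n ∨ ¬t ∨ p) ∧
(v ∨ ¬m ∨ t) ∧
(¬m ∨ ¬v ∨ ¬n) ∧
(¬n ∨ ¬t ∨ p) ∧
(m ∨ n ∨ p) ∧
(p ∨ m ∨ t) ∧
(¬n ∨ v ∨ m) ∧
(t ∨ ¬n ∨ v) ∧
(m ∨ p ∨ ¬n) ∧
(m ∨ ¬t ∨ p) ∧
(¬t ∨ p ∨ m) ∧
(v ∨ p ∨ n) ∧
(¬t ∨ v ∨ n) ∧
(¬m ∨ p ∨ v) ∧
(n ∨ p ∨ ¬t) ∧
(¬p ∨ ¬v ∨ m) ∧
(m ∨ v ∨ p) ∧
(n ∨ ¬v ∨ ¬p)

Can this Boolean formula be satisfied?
Yes

Yes, the formula is satisfiable.

One satisfying assignment is: m=False, n=False, v=False, t=False, p=True

Verification: With this assignment, all 18 clauses evaluate to true.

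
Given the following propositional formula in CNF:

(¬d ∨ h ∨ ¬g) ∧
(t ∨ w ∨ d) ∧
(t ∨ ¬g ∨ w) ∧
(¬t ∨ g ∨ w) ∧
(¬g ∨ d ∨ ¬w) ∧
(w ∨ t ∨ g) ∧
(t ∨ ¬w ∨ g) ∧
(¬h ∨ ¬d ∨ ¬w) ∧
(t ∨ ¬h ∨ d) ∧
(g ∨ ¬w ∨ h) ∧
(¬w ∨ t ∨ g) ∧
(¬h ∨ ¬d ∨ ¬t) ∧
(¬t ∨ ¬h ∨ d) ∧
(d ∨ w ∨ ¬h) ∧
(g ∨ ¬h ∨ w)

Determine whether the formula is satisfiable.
Yes

Yes, the formula is satisfiable.

One satisfying assignment is: t=True, h=False, g=True, w=False, d=False

Verification: With this assignment, all 15 clauses evaluate to true.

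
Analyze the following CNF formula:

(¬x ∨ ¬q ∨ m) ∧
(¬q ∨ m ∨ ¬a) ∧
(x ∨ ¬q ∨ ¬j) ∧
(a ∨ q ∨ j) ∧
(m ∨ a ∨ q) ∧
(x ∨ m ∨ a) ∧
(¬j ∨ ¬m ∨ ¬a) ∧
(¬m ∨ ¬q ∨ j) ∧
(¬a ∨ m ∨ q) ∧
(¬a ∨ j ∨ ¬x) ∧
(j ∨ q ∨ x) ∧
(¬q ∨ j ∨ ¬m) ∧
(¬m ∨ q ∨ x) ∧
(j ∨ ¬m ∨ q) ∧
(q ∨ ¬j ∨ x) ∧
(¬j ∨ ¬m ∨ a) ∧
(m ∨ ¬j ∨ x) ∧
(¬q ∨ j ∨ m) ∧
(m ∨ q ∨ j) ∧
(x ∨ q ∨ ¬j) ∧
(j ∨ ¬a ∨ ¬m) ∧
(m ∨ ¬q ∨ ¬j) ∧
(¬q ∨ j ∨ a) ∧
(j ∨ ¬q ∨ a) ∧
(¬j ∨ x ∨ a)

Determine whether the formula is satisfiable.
No

No, the formula is not satisfiable.

No assignment of truth values to the variables can make all 25 clauses true simultaneously.

The formula is UNSAT (unsatisfiable).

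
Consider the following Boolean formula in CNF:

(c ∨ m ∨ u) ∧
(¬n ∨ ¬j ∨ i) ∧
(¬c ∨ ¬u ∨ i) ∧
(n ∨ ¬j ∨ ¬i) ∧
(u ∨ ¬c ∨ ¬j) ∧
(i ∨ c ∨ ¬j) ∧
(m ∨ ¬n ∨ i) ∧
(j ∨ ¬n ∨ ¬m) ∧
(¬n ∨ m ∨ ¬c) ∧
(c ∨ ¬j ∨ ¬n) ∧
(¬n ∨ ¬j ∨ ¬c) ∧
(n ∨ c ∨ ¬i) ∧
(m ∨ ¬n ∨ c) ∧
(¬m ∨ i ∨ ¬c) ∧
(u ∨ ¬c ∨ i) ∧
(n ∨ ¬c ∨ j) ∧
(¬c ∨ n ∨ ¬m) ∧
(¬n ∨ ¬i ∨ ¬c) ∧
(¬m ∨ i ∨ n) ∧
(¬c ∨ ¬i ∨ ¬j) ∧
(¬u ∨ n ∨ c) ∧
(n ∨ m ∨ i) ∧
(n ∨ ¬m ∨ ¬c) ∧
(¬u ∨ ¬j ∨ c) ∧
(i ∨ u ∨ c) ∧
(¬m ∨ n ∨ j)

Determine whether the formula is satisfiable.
No

No, the formula is not satisfiable.

No assignment of truth values to the variables can make all 26 clauses true simultaneously.

The formula is UNSAT (unsatisfiable).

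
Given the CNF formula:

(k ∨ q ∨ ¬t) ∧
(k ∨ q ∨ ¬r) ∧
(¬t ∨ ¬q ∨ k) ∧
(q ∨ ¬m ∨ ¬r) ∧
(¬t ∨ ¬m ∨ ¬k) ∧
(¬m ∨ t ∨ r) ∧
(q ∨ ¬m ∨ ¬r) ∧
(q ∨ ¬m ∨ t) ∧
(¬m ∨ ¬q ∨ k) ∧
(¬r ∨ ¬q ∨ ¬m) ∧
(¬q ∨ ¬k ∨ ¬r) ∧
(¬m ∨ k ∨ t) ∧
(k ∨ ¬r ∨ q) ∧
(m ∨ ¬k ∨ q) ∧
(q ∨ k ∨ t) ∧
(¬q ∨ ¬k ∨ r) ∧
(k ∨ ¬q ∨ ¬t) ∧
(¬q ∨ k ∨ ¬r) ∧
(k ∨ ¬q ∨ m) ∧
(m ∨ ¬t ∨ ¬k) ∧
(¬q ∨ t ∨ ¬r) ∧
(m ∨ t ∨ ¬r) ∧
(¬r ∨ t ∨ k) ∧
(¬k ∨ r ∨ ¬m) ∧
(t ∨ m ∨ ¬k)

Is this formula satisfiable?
No

No, the formula is not satisfiable.

No assignment of truth values to the variables can make all 25 clauses true simultaneously.

The formula is UNSAT (unsatisfiable).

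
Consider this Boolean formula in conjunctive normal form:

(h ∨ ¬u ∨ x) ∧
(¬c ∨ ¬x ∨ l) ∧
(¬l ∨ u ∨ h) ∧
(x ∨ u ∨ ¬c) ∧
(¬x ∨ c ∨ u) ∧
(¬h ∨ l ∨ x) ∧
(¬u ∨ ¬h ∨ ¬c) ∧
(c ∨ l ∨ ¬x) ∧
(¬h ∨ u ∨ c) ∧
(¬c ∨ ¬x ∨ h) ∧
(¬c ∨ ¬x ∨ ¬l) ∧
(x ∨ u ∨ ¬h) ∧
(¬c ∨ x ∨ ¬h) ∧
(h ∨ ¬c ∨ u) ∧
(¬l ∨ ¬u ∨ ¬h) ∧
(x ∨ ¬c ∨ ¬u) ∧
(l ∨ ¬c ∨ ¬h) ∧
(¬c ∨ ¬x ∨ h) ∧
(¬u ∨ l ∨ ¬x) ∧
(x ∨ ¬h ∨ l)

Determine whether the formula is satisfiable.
Yes

Yes, the formula is satisfiable.

One satisfying assignment is: u=False, c=False, h=False, l=False, x=False

Verification: With this assignment, all 20 clauses evaluate to true.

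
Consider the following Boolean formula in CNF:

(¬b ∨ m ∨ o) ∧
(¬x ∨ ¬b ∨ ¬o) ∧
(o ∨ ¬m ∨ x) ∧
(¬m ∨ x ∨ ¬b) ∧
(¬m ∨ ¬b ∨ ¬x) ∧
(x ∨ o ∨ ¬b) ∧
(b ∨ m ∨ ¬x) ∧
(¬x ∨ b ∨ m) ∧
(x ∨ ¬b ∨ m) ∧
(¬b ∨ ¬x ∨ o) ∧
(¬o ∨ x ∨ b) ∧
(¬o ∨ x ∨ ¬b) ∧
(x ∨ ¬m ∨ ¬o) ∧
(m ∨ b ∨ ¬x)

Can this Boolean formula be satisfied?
Yes

Yes, the formula is satisfiable.

One satisfying assignment is: o=False, x=False, b=False, m=False

Verification: With this assignment, all 14 clauses evaluate to true.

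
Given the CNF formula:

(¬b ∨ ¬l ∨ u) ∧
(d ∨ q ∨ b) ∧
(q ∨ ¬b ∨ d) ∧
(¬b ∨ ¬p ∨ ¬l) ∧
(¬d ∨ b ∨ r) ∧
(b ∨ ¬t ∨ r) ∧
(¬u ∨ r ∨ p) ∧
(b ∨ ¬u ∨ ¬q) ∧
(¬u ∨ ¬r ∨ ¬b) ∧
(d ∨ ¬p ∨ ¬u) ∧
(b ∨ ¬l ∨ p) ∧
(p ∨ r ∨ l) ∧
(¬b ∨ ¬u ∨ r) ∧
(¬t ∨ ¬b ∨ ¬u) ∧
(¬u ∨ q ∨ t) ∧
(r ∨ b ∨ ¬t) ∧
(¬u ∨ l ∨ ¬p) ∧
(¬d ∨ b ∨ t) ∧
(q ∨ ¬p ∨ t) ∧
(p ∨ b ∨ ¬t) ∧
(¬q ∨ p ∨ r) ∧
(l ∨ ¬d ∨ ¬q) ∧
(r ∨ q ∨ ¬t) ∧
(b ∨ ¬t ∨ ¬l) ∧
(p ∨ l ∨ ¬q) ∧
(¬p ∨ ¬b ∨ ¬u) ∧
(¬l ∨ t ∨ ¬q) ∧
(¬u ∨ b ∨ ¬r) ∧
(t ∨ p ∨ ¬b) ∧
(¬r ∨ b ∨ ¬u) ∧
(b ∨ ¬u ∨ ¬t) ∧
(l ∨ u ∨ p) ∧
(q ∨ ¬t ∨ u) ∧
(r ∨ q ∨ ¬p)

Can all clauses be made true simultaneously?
Yes

Yes, the formula is satisfiable.

One satisfying assignment is: t=True, u=False, p=True, l=False, b=False, d=False, r=True, q=True

Verification: With this assignment, all 34 clauses evaluate to true.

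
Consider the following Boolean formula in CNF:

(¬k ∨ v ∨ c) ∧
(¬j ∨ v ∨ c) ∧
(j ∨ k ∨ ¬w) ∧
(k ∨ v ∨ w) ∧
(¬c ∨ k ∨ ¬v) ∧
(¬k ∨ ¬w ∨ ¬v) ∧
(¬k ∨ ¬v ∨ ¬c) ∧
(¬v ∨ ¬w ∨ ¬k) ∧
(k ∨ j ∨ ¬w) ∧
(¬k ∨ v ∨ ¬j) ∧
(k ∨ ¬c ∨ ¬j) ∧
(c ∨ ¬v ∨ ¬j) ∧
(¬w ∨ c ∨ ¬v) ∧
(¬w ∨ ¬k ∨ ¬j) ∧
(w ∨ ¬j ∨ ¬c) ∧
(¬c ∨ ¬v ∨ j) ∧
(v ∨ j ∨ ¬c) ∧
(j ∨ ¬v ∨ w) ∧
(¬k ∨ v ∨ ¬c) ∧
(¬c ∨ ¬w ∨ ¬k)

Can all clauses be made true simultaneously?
No

No, the formula is not satisfiable.

No assignment of truth values to the variables can make all 20 clauses true simultaneously.

The formula is UNSAT (unsatisfiable).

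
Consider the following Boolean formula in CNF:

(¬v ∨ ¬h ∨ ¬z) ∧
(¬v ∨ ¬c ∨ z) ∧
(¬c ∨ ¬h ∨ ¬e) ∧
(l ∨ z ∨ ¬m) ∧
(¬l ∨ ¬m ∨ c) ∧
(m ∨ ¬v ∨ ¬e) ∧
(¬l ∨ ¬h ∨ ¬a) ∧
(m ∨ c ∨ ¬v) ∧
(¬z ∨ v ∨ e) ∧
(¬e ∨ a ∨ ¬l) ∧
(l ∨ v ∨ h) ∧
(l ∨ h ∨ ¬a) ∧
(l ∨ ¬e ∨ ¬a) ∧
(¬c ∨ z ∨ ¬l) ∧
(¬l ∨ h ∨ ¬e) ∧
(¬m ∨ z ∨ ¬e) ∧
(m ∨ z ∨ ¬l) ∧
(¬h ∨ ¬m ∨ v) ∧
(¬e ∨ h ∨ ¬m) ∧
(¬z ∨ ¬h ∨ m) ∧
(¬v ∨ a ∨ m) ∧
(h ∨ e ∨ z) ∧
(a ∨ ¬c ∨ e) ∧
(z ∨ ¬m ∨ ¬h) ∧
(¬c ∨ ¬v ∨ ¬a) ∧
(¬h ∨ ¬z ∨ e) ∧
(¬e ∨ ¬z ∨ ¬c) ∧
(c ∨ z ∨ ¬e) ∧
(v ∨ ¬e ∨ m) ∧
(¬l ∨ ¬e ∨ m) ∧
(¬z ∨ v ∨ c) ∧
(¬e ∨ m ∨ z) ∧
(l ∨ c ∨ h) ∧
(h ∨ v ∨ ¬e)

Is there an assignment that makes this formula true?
Yes

Yes, the formula is satisfiable.

One satisfying assignment is: v=False, l=False, a=False, e=False, h=True, z=False, m=False, c=False

Verification: With this assignment, all 34 clauses evaluate to true.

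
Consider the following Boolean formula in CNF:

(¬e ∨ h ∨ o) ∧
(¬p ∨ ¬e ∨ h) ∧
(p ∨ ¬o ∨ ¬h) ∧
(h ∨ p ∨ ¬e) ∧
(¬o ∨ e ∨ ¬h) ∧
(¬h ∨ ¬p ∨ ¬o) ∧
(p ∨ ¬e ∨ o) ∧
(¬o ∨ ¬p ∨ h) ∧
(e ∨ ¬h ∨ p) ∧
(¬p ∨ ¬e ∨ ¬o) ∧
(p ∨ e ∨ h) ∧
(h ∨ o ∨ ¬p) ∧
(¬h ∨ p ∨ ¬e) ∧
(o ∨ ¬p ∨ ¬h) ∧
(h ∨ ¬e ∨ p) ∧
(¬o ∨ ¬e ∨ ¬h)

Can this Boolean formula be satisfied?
No

No, the formula is not satisfiable.

No assignment of truth values to the variables can make all 16 clauses true simultaneously.

The formula is UNSAT (unsatisfiable).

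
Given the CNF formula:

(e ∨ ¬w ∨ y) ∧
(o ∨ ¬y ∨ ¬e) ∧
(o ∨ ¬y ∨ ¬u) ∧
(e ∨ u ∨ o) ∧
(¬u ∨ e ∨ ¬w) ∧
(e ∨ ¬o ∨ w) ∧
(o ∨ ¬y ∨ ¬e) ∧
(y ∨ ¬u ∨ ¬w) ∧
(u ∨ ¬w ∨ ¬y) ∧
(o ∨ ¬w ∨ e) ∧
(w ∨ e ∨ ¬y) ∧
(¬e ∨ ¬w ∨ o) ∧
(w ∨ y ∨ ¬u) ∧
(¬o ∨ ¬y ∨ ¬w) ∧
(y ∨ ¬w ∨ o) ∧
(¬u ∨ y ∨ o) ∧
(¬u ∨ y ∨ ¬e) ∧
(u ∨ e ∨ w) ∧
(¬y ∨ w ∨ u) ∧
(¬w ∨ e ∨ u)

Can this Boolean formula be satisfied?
Yes

Yes, the formula is satisfiable.

One satisfying assignment is: e=True, y=False, o=True, u=False, w=True

Verification: With this assignment, all 20 clauses evaluate to true.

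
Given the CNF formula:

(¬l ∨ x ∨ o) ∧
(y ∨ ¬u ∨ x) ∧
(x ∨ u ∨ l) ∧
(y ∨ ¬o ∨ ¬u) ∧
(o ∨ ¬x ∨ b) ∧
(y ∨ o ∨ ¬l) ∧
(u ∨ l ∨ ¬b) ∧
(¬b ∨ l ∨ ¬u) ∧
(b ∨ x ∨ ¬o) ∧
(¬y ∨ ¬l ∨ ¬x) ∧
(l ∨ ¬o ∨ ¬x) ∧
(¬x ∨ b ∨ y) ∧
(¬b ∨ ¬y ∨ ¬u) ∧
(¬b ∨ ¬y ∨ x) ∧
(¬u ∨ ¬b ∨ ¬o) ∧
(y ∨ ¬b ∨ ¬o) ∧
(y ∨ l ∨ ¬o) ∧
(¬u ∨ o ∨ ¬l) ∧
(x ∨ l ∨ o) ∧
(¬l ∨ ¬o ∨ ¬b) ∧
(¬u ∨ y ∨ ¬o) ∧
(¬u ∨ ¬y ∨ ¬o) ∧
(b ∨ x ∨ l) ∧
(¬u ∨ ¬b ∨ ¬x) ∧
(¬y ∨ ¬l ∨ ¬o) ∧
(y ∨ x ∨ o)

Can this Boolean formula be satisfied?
No

No, the formula is not satisfiable.

No assignment of truth values to the variables can make all 26 clauses true simultaneously.

The formula is UNSAT (unsatisfiable).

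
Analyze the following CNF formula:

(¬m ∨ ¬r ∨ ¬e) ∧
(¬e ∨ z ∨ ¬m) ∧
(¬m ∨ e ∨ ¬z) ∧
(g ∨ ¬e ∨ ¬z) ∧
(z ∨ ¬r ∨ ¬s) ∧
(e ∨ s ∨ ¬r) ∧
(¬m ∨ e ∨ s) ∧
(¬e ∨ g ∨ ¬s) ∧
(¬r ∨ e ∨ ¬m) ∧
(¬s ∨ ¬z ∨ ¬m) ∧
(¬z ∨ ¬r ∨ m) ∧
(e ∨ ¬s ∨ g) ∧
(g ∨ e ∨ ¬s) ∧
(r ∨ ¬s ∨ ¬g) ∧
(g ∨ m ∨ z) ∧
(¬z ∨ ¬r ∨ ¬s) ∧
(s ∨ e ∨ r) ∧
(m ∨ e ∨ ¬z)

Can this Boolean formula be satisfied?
Yes

Yes, the formula is satisfiable.

One satisfying assignment is: g=True, e=True, z=False, m=False, s=False, r=True

Verification: With this assignment, all 18 clauses evaluate to true.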